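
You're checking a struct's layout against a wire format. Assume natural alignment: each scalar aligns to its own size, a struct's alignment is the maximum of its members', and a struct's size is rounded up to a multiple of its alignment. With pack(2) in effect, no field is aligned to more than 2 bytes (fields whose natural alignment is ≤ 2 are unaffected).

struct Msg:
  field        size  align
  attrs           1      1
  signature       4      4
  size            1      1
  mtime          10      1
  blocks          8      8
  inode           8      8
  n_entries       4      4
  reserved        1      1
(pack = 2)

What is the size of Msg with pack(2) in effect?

0..1  attrs  (1B, 1-aligned)
1..2  -- padding (1B)
2..6  signature  (4B, 2-aligned)
6..7  size  (1B, 1-aligned)
7..17  mtime  (10B, 1-aligned)
17..18  -- padding (1B)
18..26  blocks  (8B, 2-aligned)
26..34  inode  (8B, 2-aligned)
34..38  n_entries  (4B, 2-aligned)
38..39  reserved  (1B, 1-aligned)
39..40  -- tail padding (1B)
sizeof = 40, alignof = 2

40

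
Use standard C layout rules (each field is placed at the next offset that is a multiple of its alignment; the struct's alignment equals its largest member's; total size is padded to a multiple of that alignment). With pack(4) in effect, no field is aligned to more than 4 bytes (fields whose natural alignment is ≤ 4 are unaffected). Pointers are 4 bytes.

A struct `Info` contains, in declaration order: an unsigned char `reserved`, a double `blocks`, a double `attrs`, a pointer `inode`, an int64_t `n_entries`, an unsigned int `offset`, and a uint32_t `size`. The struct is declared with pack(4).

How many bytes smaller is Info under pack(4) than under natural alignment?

natural layout:
  reserved at 0 (size 1, align 1) → ends 1
  pad 7 to align 8 for blocks
  blocks at 8 (size 8, align 8) → ends 16
  attrs at 16 (size 8, align 8) → ends 24
  inode at 24 (size 4, align 4) → ends 28
  pad 4 to align 8 for n_entries
  n_entries at 32 (size 8, align 8) → ends 40
  offset at 40 (size 4, align 4) → ends 44
  size at 44 (size 4, align 4) → ends 48
  total 48 bytes, alignment 8
packed(4) layout:
  reserved at 0 (size 1, align 1) → ends 1
  pad 3 to align 4 for blocks
  blocks at 4 (size 8, align 4) → ends 12
  attrs at 12 (size 8, align 4) → ends 20
  inode at 20 (size 4, align 4) → ends 24
  n_entries at 24 (size 8, align 4) → ends 32
  offset at 32 (size 4, align 4) → ends 36
  size at 36 (size 4, align 4) → ends 40
  total 40 bytes, alignment 4
48 − 40 = 8

8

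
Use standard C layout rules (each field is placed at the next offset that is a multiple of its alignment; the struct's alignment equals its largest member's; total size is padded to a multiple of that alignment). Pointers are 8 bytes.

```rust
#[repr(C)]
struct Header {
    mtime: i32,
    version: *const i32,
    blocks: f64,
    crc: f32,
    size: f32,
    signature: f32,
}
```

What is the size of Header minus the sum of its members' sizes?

8

@0: mtime [4B, align 4] → 4
+4 pad (align 8)
@8: version [8B, align 8] → 16
@16: blocks [8B, align 8] → 24
@24: crc [4B, align 4] → 28
@28: size [4B, align 4] → 32
@32: signature [4B, align 4] → 36
+4 tail pad (align 8)
size 40, align 8
data bytes 32, size 40 → padding 8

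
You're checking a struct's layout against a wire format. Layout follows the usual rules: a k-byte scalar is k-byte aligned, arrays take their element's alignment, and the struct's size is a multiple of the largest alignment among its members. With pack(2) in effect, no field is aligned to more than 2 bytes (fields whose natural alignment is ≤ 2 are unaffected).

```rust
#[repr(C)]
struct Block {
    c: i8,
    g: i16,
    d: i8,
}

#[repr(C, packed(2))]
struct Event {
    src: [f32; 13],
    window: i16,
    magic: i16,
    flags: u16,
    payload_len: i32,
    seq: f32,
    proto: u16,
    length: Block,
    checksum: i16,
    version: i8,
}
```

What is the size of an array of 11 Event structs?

Block: c at 0 (size 1, align 1) → ends 1; pad 1 to align 2 for g; g at 2 (size 2, align 2) → ends 4; d at 4 (size 1, align 1) → ends 5; tail pad 1 to reach multiple of 2; total 6 bytes, alignment 2
src at 0 (size 52, align 2) → ends 52
window at 52 (size 2, align 2) → ends 54
magic at 54 (size 2, align 2) → ends 56
flags at 56 (size 2, align 2) → ends 58
payload_len at 58 (size 4, align 2) → ends 62
seq at 62 (size 4, align 2) → ends 66
proto at 66 (size 2, align 2) → ends 68
length at 68 (size 6, align 2) → ends 74
checksum at 74 (size 2, align 2) → ends 76
version at 76 (size 1, align 1) → ends 77
tail pad 1 to reach multiple of 2
total 78 bytes, alignment 2
array of 11: 11 × 78 = 858

858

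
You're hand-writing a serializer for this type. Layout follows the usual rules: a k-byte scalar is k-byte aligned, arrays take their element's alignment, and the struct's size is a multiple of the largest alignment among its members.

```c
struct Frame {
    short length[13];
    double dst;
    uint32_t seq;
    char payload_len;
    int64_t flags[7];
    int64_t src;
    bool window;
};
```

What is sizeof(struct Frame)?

0..26  length  (26B, 2-aligned)
26..32  -- padding (6B)
32..40  dst  (8B, 8-aligned)
40..44  seq  (4B, 4-aligned)
44..45  payload_len  (1B, 1-aligned)
45..48  -- padding (3B)
48..104  flags  (56B, 8-aligned)
104..112  src  (8B, 8-aligned)
112..113  window  (1B, 1-aligned)
113..120  -- tail padding (7B)
sizeof = 120, alignof = 8

120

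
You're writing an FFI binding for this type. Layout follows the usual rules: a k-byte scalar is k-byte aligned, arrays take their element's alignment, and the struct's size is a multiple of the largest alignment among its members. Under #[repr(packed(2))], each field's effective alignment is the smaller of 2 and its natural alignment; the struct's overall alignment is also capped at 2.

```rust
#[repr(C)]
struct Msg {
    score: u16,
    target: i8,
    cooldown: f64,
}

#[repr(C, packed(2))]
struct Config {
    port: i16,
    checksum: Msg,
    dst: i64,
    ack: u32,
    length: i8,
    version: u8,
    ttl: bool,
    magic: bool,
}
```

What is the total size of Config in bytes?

Msg: 0..2  score  (2B, 2-aligned); 2..3  target  (1B, 1-aligned); 3..8  -- padding (5B); 8..16  cooldown  (8B, 8-aligned); sizeof = 16, alignof = 8
0..2  port  (2B, 2-aligned)
2..18  checksum  (16B, 2-aligned)
18..26  dst  (8B, 2-aligned)
26..30  ack  (4B, 2-aligned)
30..31  length  (1B, 1-aligned)
31..32  version  (1B, 1-aligned)
32..33  ttl  (1B, 1-aligned)
33..34  magic  (1B, 1-aligned)
sizeof = 34, alignof = 2

34 bytes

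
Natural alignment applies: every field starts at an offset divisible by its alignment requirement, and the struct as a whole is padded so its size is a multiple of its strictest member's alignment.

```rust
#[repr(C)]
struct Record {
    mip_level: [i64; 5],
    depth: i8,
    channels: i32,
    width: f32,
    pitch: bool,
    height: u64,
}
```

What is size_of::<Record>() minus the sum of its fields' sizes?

mip_level at 0 (size 40, align 8) → ends 40
depth at 40 (size 1, align 1) → ends 41
pad 3 to align 4 for channels
channels at 44 (size 4, align 4) → ends 48
width at 48 (size 4, align 4) → ends 52
pitch at 52 (size 1, align 1) → ends 53
pad 3 to align 8 for height
height at 56 (size 8, align 8) → ends 64
total 64 bytes, alignment 8
data bytes 58, size 64 → padding 6

6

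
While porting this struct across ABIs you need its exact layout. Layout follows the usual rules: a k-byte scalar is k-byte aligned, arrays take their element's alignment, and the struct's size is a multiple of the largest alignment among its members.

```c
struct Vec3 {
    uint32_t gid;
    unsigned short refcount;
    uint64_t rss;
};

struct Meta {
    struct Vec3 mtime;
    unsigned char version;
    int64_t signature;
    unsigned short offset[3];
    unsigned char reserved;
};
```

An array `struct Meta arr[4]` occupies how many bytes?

Vec3: 0..4  gid  (4B, 4-aligned); 4..6  refcount  (2B, 2-aligned); 6..8  -- padding (2B); 8..16  rss  (8B, 8-aligned); sizeof = 16, alignof = 8
0..16  mtime  (16B, 8-aligned)
16..17  version  (1B, 1-aligned)
17..24  -- padding (7B)
24..32  signature  (8B, 8-aligned)
32..38  offset  (6B, 2-aligned)
38..39  reserved  (1B, 1-aligned)
39..40  -- tail padding (1B)
sizeof = 40, alignof = 8
array of 4: 4 × 40 = 160

160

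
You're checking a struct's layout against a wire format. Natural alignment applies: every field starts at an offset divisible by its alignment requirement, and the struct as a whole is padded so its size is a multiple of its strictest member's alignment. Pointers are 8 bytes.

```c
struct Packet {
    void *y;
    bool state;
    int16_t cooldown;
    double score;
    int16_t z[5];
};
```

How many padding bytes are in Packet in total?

11

@0: y [8B, align 8] → 8
@8: state [1B, align 1] → 9
+1 pad (align 2)
@10: cooldown [2B, align 2] → 12
+4 pad (align 8)
@16: score [8B, align 8] → 24
@24: z [10B, align 2] → 34
+6 tail pad (align 8)
size 40, align 8
data bytes 29, size 40 → padding 11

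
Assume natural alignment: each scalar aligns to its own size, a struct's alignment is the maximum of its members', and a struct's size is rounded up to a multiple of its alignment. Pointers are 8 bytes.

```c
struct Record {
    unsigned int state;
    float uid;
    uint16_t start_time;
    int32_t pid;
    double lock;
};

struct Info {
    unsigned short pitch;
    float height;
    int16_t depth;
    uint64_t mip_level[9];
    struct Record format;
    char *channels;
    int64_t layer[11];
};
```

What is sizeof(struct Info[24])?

Record: 0..4  state  (4B, 4-aligned); 4..8  uid  (4B, 4-aligned); 8..10  start_time  (2B, 2-aligned); 10..12  -- padding (2B); 12..16  pid  (4B, 4-aligned); 16..24  lock  (8B, 8-aligned); sizeof = 24, alignof = 8
0..2  pitch  (2B, 2-aligned)
2..4  -- padding (2B)
4..8  height  (4B, 4-aligned)
8..10  depth  (2B, 2-aligned)
10..16  -- padding (6B)
16..88  mip_level  (72B, 8-aligned)
88..112  format  (24B, 8-aligned)
112..120  channels  (8B, 8-aligned)
120..208  layer  (88B, 8-aligned)
sizeof = 208, alignof = 8
array of 24: 24 × 208 = 4992

4992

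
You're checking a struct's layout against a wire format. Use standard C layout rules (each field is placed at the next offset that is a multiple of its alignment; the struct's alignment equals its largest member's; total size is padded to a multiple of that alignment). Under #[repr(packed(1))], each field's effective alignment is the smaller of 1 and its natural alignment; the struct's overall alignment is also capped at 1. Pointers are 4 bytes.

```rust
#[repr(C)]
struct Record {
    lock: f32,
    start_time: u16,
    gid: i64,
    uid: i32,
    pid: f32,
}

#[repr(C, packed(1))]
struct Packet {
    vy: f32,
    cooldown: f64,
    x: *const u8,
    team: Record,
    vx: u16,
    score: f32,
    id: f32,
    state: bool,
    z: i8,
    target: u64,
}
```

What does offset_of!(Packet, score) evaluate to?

42

Record: lock at 0 (size 4, align 4) → ends 4; start_time at 4 (size 2, align 2) → ends 6; pad 2 to align 8 for gid; gid at 8 (size 8, align 8) → ends 16; uid at 16 (size 4, align 4) → ends 20; pid at 20 (size 4, align 4) → ends 24; total 24 bytes, alignment 8
vy at 0 (size 4, align 1) → ends 4
cooldown at 4 (size 8, align 1) → ends 12
x at 12 (size 4, align 1) → ends 16
team at 16 (size 24, align 1) → ends 40
vx at 40 (size 2, align 1) → ends 42
score at 42 (size 4, align 1) → ends 46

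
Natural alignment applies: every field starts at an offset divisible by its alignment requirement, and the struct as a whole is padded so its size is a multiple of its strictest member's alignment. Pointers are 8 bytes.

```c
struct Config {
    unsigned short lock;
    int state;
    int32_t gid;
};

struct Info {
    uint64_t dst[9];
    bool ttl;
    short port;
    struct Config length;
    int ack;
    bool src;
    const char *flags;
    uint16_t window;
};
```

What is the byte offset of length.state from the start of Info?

Config: lock at 0 (size 2, align 2) → ends 2; pad 2 to align 4 for state; state at 4 (size 4, align 4) → ends 8; gid at 8 (size 4, align 4) → ends 12; total 12 bytes, alignment 4
dst at 0 (size 72, align 8) → ends 72
ttl at 72 (size 1, align 1) → ends 73
pad 1 to align 2 for port
port at 74 (size 2, align 2) → ends 76
length at 76 (size 12, align 4) → ends 88
within Config: state at 4
76 + 4 = 80

80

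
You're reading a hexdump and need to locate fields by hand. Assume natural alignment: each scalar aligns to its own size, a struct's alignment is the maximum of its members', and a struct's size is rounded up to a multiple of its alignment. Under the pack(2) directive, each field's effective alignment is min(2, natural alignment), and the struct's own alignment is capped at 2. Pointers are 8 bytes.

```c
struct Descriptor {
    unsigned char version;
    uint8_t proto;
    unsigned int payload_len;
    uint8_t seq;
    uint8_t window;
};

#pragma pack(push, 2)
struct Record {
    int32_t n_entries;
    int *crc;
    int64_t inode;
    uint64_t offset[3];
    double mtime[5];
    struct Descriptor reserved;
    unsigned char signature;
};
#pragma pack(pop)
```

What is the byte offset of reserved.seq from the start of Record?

92

Descriptor: 0..1  version  (1B, 1-aligned); 1..2  proto  (1B, 1-aligned); 2..4  -- padding (2B); 4..8  payload_len  (4B, 4-aligned); 8..9  seq  (1B, 1-aligned); 9..10  window  (1B, 1-aligned); 10..12  -- tail padding (2B); sizeof = 12, alignof = 4
0..4  n_entries  (4B, 2-aligned)
4..12  crc  (8B, 2-aligned)
12..20  inode  (8B, 2-aligned)
20..44  offset  (24B, 2-aligned)
44..84  mtime  (40B, 2-aligned)
84..96  reserved  (12B, 2-aligned)
within Descriptor: seq at 8
84 + 8 = 92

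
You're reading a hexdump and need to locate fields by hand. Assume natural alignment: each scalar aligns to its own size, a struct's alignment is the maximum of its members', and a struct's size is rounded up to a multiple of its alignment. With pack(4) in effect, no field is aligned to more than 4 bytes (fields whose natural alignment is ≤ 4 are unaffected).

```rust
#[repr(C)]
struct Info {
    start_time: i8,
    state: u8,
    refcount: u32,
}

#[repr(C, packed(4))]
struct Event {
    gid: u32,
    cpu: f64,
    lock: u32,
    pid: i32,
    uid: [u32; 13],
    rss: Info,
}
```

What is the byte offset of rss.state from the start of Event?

73

Info: 0..1  start_time  (1B, 1-aligned); 1..2  state  (1B, 1-aligned); 2..4  -- padding (2B); 4..8  refcount  (4B, 4-aligned); sizeof = 8, alignof = 4
0..4  gid  (4B, 4-aligned)
4..12  cpu  (8B, 4-aligned)
12..16  lock  (4B, 4-aligned)
16..20  pid  (4B, 4-aligned)
20..72  uid  (52B, 4-aligned)
72..80  rss  (8B, 4-aligned)
within Info: state at 1
72 + 1 = 73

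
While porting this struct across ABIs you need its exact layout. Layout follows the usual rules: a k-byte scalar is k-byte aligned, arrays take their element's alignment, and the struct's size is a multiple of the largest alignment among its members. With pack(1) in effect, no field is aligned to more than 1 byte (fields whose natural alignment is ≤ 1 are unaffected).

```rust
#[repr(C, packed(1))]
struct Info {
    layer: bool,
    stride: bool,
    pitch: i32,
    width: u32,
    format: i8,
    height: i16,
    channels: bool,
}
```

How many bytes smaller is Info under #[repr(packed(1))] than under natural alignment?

natural layout:
  layer at 0 (size 1, align 1) → ends 1
  stride at 1 (size 1, align 1) → ends 2
  pad 2 to align 4 for pitch
  pitch at 4 (size 4, align 4) → ends 8
  width at 8 (size 4, align 4) → ends 12
  format at 12 (size 1, align 1) → ends 13
  pad 1 to align 2 for height
  height at 14 (size 2, align 2) → ends 16
  channels at 16 (size 1, align 1) → ends 17
  tail pad 3 to reach multiple of 4
  total 20 bytes, alignment 4
packed(1) layout:
  layer at 0 (size 1, align 1) → ends 1
  stride at 1 (size 1, align 1) → ends 2
  pitch at 2 (size 4, align 1) → ends 6
  width at 6 (size 4, align 1) → ends 10
  format at 10 (size 1, align 1) → ends 11
  height at 11 (size 2, align 1) → ends 13
  channels at 13 (size 1, align 1) → ends 14
  total 14 bytes, alignment 1
20 − 14 = 6

6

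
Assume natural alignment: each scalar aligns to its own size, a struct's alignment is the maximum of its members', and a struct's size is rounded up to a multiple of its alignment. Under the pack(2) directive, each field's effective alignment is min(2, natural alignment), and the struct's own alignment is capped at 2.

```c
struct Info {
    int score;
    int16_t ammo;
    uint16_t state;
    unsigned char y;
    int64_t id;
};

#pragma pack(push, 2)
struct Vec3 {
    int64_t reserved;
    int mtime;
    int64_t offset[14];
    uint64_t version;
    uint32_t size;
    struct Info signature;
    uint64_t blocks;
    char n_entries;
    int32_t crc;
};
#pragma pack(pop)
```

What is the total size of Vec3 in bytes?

Info: @0: score [4B, align 4] → 4; @4: ammo [2B, align 2] → 6; @6: state [2B, align 2] → 8; @8: y [1B, align 1] → 9; +7 pad (align 8); @16: id [8B, align 8] → 24; size 24, align 8
@0: reserved [8B, align 2] → 8
@8: mtime [4B, align 2] → 12
@12: offset [112B, align 2] → 124
@124: version [8B, align 2] → 132
@132: size [4B, align 2] → 136
@136: signature [24B, align 2] → 160
@160: blocks [8B, align 2] → 168
@168: n_entries [1B, align 1] → 169
+1 pad (align 2)
@170: crc [4B, align 2] → 174
size 174, align 2

174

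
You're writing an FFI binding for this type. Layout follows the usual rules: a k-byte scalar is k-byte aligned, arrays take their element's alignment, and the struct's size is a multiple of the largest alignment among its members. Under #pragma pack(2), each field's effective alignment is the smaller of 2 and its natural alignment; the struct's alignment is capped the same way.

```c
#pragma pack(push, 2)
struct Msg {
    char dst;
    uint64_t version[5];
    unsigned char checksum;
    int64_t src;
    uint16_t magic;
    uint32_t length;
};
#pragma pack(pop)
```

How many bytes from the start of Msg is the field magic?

52

dst at 0 (size 1, align 1) → ends 1
pad 1 to align 2 for version
version at 2 (size 40, align 2) → ends 42
checksum at 42 (size 1, align 1) → ends 43
pad 1 to align 2 for src
src at 44 (size 8, align 2) → ends 52
magic at 52 (size 2, align 2) → ends 54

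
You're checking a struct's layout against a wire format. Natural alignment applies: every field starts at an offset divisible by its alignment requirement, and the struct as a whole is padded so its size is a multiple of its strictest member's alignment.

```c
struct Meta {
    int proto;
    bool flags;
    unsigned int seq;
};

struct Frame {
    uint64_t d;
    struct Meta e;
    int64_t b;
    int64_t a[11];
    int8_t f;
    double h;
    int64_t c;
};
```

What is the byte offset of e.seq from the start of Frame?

Meta: @0: proto [4B, align 4] → 4; @4: flags [1B, align 1] → 5; +3 pad (align 4); @8: seq [4B, align 4] → 12; size 12, align 4
@0: d [8B, align 8] → 8
@8: e [12B, align 4] → 20
within Meta: seq at 8
8 + 8 = 16

16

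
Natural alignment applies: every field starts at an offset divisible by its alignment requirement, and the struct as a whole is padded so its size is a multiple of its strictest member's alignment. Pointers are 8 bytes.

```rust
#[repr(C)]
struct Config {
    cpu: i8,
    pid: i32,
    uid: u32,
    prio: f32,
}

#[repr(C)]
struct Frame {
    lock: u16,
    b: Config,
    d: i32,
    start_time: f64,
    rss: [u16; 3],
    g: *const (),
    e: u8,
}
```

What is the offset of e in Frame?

48

Config: 0..1  cpu  (1B, 1-aligned); 1..4  -- padding (3B); 4..8  pid  (4B, 4-aligned); 8..12  uid  (4B, 4-aligned); 12..16  prio  (4B, 4-aligned); sizeof = 16, alignof = 4
0..2  lock  (2B, 2-aligned)
2..4  -- padding (2B)
4..20  b  (16B, 4-aligned)
20..24  d  (4B, 4-aligned)
24..32  start_time  (8B, 8-aligned)
32..38  rss  (6B, 2-aligned)
38..40  -- padding (2B)
40..48  g  (8B, 8-aligned)
48..49  e  (1B, 1-aligned)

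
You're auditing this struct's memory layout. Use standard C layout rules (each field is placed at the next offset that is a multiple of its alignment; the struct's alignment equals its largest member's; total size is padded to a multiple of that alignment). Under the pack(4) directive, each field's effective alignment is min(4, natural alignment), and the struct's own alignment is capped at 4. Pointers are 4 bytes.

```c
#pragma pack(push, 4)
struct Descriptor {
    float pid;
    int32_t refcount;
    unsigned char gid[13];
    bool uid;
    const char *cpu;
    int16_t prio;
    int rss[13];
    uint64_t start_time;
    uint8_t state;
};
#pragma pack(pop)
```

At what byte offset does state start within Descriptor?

92

@0: pid [4B, align 4] → 4
@4: refcount [4B, align 4] → 8
@8: gid [13B, align 1] → 21
@21: uid [1B, align 1] → 22
+2 pad (align 4)
@24: cpu [4B, align 4] → 28
@28: prio [2B, align 2] → 30
+2 pad (align 4)
@32: rss [52B, align 4] → 84
@84: start_time [8B, align 4] → 92
@92: state [1B, align 1] → 93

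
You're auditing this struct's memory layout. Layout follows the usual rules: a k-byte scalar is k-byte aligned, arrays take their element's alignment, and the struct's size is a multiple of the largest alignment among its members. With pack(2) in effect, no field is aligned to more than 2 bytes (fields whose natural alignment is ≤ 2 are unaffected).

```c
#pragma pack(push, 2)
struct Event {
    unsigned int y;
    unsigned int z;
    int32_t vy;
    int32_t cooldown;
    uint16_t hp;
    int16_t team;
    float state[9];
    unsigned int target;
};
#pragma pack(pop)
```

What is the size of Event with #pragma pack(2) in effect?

60

y at 0 (size 4, align 2) → ends 4
z at 4 (size 4, align 2) → ends 8
vy at 8 (size 4, align 2) → ends 12
cooldown at 12 (size 4, align 2) → ends 16
hp at 16 (size 2, align 2) → ends 18
team at 18 (size 2, align 2) → ends 20
state at 20 (size 36, align 2) → ends 56
target at 56 (size 4, align 2) → ends 60
total 60 bytes, alignment 2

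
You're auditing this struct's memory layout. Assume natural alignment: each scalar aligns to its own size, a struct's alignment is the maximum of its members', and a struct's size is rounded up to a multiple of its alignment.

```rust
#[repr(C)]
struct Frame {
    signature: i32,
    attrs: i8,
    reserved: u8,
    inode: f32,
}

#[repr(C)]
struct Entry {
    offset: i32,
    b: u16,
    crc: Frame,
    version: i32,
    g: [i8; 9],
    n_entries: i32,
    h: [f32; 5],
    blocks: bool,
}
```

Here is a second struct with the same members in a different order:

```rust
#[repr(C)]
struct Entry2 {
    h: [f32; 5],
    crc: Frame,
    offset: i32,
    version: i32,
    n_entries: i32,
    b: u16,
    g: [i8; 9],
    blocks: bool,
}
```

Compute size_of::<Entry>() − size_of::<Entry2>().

Frame: 0..4  signature  (4B, 4-aligned); 4..5  attrs  (1B, 1-aligned); 5..6  reserved  (1B, 1-aligned); 6..8  -- padding (2B); 8..12  inode  (4B, 4-aligned); sizeof = 12, alignof = 4
0..4  offset  (4B, 4-aligned)
4..6  b  (2B, 2-aligned)
6..8  -- padding (2B)
8..20  crc  (12B, 4-aligned)
20..24  version  (4B, 4-aligned)
24..33  g  (9B, 1-aligned)
33..36  -- padding (3B)
36..40  n_entries  (4B, 4-aligned)
40..60  h  (20B, 4-aligned)
60..61  blocks  (1B, 1-aligned)
61..64  -- tail padding (3B)
sizeof = 64, alignof = 4
— Entry2 —
0..20  h  (20B, 4-aligned)
20..32  crc  (12B, 4-aligned)
32..36  offset  (4B, 4-aligned)
36..40  version  (4B, 4-aligned)
40..44  n_entries  (4B, 4-aligned)
44..46  b  (2B, 2-aligned)
46..55  g  (9B, 1-aligned)
55..56  blocks  (1B, 1-aligned)
sizeof = 56, alignof = 4
64 − 56 = 8

8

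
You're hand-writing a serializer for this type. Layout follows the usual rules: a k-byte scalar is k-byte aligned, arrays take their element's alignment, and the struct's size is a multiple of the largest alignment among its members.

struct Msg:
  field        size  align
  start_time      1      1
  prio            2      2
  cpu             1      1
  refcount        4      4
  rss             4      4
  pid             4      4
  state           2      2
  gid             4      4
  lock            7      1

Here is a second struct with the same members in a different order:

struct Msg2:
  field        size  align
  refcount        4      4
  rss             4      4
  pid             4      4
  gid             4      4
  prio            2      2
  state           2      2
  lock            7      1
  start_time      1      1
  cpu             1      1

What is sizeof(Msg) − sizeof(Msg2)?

4

@0: start_time [1B, align 1] → 1
+1 pad (align 2)
@2: prio [2B, align 2] → 4
@4: cpu [1B, align 1] → 5
+3 pad (align 4)
@8: refcount [4B, align 4] → 12
@12: rss [4B, align 4] → 16
@16: pid [4B, align 4] → 20
@20: state [2B, align 2] → 22
+2 pad (align 4)
@24: gid [4B, align 4] → 28
@28: lock [7B, align 1] → 35
+1 tail pad (align 4)
size 36, align 4
— Msg2 —
@0: refcount [4B, align 4] → 4
@4: rss [4B, align 4] → 8
@8: pid [4B, align 4] → 12
@12: gid [4B, align 4] → 16
@16: prio [2B, align 2] → 18
@18: state [2B, align 2] → 20
@20: lock [7B, align 1] → 27
@27: start_time [1B, align 1] → 28
@28: cpu [1B, align 1] → 29
+3 tail pad (align 4)
size 32, align 4
36 − 32 = 4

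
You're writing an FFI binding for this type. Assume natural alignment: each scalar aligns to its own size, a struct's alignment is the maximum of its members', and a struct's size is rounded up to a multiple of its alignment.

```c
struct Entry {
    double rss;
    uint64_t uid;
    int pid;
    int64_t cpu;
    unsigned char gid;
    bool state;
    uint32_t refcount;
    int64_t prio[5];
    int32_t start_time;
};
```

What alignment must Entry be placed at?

8

member alignments: rss=8, uid=8, pid=4, cpu=8, gid=1, state=1, refcount=4, prio=8, start_time=4
max = 8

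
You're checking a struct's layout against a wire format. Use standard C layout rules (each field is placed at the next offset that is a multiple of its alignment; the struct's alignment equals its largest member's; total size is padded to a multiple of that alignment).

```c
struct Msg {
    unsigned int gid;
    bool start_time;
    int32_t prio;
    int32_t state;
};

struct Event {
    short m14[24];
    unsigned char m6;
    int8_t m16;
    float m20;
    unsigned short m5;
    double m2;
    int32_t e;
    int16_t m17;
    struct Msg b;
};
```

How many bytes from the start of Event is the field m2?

Msg: @0: gid [4B, align 4] → 4; @4: start_time [1B, align 1] → 5; +3 pad (align 4); @8: prio [4B, align 4] → 12; @12: state [4B, align 4] → 16; size 16, align 4
@0: m14 [48B, align 2] → 48
@48: m6 [1B, align 1] → 49
@49: m16 [1B, align 1] → 50
+2 pad (align 4)
@52: m20 [4B, align 4] → 56
@56: m5 [2B, align 2] → 58
+6 pad (align 8)
@64: m2 [8B, align 8] → 72

64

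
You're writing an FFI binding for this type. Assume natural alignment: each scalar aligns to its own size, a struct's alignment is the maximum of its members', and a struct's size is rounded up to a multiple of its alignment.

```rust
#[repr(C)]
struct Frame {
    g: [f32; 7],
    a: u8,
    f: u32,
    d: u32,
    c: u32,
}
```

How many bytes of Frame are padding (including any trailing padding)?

0..28  g  (28B, 4-aligned)
28..29  a  (1B, 1-aligned)
29..32  -- padding (3B)
32..36  f  (4B, 4-aligned)
36..40  d  (4B, 4-aligned)
40..44  c  (4B, 4-aligned)
sizeof = 44, alignof = 4
data bytes 41, size 44 → padding 3

3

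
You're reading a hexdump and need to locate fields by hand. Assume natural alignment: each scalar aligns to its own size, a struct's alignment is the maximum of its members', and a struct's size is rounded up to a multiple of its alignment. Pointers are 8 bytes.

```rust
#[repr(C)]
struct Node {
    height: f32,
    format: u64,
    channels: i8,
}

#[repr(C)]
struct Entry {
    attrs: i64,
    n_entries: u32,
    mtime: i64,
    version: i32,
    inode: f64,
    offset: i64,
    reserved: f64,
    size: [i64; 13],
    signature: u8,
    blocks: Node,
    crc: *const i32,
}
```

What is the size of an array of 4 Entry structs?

Node: @0: height [4B, align 4] → 4; +4 pad (align 8); @8: format [8B, align 8] → 16; @16: channels [1B, align 1] → 17; +7 tail pad (align 8); size 24, align 8
@0: attrs [8B, align 8] → 8
@8: n_entries [4B, align 4] → 12
+4 pad (align 8)
@16: mtime [8B, align 8] → 24
@24: version [4B, align 4] → 28
+4 pad (align 8)
@32: inode [8B, align 8] → 40
@40: offset [8B, align 8] → 48
@48: reserved [8B, align 8] → 56
@56: size [104B, align 8] → 160
@160: signature [1B, align 1] → 161
+7 pad (align 8)
@168: blocks [24B, align 8] → 192
@192: crc [8B, align 8] → 200
size 200, align 8
array of 4: 4 × 200 = 800

800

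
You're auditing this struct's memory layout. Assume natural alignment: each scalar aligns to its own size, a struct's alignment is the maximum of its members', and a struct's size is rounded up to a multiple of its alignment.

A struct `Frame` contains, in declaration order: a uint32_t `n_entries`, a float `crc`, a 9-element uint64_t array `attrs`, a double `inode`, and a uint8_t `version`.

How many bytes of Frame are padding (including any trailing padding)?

7

@0: n_entries [4B, align 4] → 4
@4: crc [4B, align 4] → 8
@8: attrs [72B, align 8] → 80
@80: inode [8B, align 8] → 88
@88: version [1B, align 1] → 89
+7 tail pad (align 8)
size 96, align 8
data bytes 89, size 96 → padding 7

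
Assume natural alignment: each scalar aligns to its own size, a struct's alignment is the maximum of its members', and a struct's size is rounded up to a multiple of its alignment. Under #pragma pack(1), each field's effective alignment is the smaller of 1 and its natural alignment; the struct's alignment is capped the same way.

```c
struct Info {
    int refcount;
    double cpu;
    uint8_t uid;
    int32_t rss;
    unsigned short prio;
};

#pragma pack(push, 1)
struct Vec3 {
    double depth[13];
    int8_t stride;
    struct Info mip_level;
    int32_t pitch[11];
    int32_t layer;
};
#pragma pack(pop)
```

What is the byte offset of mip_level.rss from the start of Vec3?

125

Info: 0..4  refcount  (4B, 4-aligned); 4..8  -- padding (4B); 8..16  cpu  (8B, 8-aligned); 16..17  uid  (1B, 1-aligned); 17..20  -- padding (3B); 20..24  rss  (4B, 4-aligned); 24..26  prio  (2B, 2-aligned); 26..32  -- tail padding (6B); sizeof = 32, alignof = 8
0..104  depth  (104B, 1-aligned)
104..105  stride  (1B, 1-aligned)
105..137  mip_level  (32B, 1-aligned)
within Info: rss at 20
105 + 20 = 125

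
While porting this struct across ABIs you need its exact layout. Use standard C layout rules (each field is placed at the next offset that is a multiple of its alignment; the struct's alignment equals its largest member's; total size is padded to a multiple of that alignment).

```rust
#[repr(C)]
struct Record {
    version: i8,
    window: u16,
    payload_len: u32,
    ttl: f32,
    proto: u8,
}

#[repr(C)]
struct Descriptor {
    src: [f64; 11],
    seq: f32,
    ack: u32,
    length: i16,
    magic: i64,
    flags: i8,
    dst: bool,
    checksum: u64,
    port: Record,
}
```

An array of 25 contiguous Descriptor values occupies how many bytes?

3600

Record: version at 0 (size 1, align 1) → ends 1; pad 1 to align 2 for window; window at 2 (size 2, align 2) → ends 4; payload_len at 4 (size 4, align 4) → ends 8; ttl at 8 (size 4, align 4) → ends 12; proto at 12 (size 1, align 1) → ends 13; tail pad 3 to reach multiple of 4; total 16 bytes, alignment 4
src at 0 (size 88, align 8) → ends 88
seq at 88 (size 4, align 4) → ends 92
ack at 92 (size 4, align 4) → ends 96
length at 96 (size 2, align 2) → ends 98
pad 6 to align 8 for magic
magic at 104 (size 8, align 8) → ends 112
flags at 112 (size 1, align 1) → ends 113
dst at 113 (size 1, align 1) → ends 114
pad 6 to align 8 for checksum
checksum at 120 (size 8, align 8) → ends 128
port at 128 (size 16, align 4) → ends 144
total 144 bytes, alignment 8
array of 25: 25 × 144 = 3600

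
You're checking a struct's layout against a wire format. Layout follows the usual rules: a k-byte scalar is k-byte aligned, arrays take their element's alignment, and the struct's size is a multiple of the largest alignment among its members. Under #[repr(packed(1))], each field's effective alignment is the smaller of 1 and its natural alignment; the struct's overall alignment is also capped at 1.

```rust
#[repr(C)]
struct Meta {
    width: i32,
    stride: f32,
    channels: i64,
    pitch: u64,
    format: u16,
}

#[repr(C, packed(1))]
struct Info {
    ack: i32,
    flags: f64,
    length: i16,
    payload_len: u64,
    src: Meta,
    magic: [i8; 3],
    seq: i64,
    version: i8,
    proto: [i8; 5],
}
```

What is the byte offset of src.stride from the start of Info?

Meta: 0..4  width  (4B, 4-aligned); 4..8  stride  (4B, 4-aligned); 8..16  channels  (8B, 8-aligned); 16..24  pitch  (8B, 8-aligned); 24..26  format  (2B, 2-aligned); 26..32  -- tail padding (6B); sizeof = 32, alignof = 8
0..4  ack  (4B, 1-aligned)
4..12  flags  (8B, 1-aligned)
12..14  length  (2B, 1-aligned)
14..22  payload_len  (8B, 1-aligned)
22..54  src  (32B, 1-aligned)
within Meta: stride at 4
22 + 4 = 26

26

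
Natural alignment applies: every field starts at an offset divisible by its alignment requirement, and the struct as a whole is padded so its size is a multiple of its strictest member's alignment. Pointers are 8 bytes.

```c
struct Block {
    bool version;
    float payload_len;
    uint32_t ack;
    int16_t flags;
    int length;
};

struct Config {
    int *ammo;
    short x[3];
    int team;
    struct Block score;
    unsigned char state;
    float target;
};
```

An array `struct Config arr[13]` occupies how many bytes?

Block: version at 0 (size 1, align 1) → ends 1; pad 3 to align 4 for payload_len; payload_len at 4 (size 4, align 4) → ends 8; ack at 8 (size 4, align 4) → ends 12; flags at 12 (size 2, align 2) → ends 14; pad 2 to align 4 for length; length at 16 (size 4, align 4) → ends 20; total 20 bytes, alignment 4
ammo at 0 (size 8, align 8) → ends 8
x at 8 (size 6, align 2) → ends 14
pad 2 to align 4 for team
team at 16 (size 4, align 4) → ends 20
score at 20 (size 20, align 4) → ends 40
state at 40 (size 1, align 1) → ends 41
pad 3 to align 4 for target
target at 44 (size 4, align 4) → ends 48
total 48 bytes, alignment 8
array of 13: 13 × 48 = 624

624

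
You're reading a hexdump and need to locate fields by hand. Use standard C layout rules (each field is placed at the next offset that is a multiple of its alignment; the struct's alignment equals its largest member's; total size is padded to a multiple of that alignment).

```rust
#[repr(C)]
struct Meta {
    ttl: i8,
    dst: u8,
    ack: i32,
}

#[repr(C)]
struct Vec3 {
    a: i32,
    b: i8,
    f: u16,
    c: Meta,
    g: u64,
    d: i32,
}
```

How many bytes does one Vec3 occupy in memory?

32

Meta: ttl at 0 (size 1, align 1) → ends 1; dst at 1 (size 1, align 1) → ends 2; pad 2 to align 4 for ack; ack at 4 (size 4, align 4) → ends 8; total 8 bytes, alignment 4
a at 0 (size 4, align 4) → ends 4
b at 4 (size 1, align 1) → ends 5
pad 1 to align 2 for f
f at 6 (size 2, align 2) → ends 8
c at 8 (size 8, align 4) → ends 16
g at 16 (size 8, align 8) → ends 24
d at 24 (size 4, align 4) → ends 28
tail pad 4 to reach multiple of 8
total 32 bytes, alignment 8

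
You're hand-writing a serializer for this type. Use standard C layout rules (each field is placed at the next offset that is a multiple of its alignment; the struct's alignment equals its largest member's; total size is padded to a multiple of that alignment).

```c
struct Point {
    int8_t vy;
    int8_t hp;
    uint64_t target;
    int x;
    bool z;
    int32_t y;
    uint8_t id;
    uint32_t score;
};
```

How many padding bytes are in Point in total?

@0: vy [1B, align 1] → 1
@1: hp [1B, align 1] → 2
+6 pad (align 8)
@8: target [8B, align 8] → 16
@16: x [4B, align 4] → 20
@20: z [1B, align 1] → 21
+3 pad (align 4)
@24: y [4B, align 4] → 28
@28: id [1B, align 1] → 29
+3 pad (align 4)
@32: score [4B, align 4] → 36
+4 tail pad (align 8)
size 40, align 8
data bytes 24, size 40 → padding 16

16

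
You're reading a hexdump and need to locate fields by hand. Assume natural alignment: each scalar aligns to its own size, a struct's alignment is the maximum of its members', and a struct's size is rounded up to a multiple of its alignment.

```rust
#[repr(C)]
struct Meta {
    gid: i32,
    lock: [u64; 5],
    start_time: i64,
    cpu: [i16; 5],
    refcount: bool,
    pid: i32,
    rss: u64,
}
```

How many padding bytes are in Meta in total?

gid at 0 (size 4, align 4) → ends 4
pad 4 to align 8 for lock
lock at 8 (size 40, align 8) → ends 48
start_time at 48 (size 8, align 8) → ends 56
cpu at 56 (size 10, align 2) → ends 66
refcount at 66 (size 1, align 1) → ends 67
pad 1 to align 4 for pid
pid at 68 (size 4, align 4) → ends 72
rss at 72 (size 8, align 8) → ends 80
total 80 bytes, alignment 8
data bytes 75, size 80 → padding 5

5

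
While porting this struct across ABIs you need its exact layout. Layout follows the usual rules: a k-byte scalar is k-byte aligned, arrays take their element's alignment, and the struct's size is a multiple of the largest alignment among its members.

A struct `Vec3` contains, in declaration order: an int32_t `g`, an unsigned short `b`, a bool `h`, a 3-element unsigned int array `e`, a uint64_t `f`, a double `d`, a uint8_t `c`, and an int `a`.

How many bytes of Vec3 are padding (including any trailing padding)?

@0: g [4B, align 4] → 4
@4: b [2B, align 2] → 6
@6: h [1B, align 1] → 7
+1 pad (align 4)
@8: e [12B, align 4] → 20
+4 pad (align 8)
@24: f [8B, align 8] → 32
@32: d [8B, align 8] → 40
@40: c [1B, align 1] → 41
+3 pad (align 4)
@44: a [4B, align 4] → 48
size 48, align 8
data bytes 40, size 48 → padding 8

8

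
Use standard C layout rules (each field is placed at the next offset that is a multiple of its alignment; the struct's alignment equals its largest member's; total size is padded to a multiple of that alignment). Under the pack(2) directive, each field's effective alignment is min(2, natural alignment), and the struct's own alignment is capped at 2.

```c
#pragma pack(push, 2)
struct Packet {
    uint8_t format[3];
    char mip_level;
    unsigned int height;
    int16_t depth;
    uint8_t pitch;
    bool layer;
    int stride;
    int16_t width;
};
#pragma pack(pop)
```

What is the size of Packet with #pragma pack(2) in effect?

18

0..3  format  (3B, 1-aligned)
3..4  mip_level  (1B, 1-aligned)
4..8  height  (4B, 2-aligned)
8..10  depth  (2B, 2-aligned)
10..11  pitch  (1B, 1-aligned)
11..12  layer  (1B, 1-aligned)
12..16  stride  (4B, 2-aligned)
16..18  width  (2B, 2-aligned)
sizeof = 18, alignof = 2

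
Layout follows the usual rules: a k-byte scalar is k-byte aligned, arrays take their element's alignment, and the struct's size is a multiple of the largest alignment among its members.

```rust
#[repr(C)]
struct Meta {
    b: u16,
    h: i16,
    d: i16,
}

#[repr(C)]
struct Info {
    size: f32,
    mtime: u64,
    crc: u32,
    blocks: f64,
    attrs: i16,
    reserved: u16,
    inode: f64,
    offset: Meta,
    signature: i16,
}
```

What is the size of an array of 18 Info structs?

1008

Meta: @0: b [2B, align 2] → 2; @2: h [2B, align 2] → 4; @4: d [2B, align 2] → 6; size 6, align 2
@0: size [4B, align 4] → 4
+4 pad (align 8)
@8: mtime [8B, align 8] → 16
@16: crc [4B, align 4] → 20
+4 pad (align 8)
@24: blocks [8B, align 8] → 32
@32: attrs [2B, align 2] → 34
@34: reserved [2B, align 2] → 36
+4 pad (align 8)
@40: inode [8B, align 8] → 48
@48: offset [6B, align 2] → 54
@54: signature [2B, align 2] → 56
size 56, align 8
array of 18: 18 × 56 = 1008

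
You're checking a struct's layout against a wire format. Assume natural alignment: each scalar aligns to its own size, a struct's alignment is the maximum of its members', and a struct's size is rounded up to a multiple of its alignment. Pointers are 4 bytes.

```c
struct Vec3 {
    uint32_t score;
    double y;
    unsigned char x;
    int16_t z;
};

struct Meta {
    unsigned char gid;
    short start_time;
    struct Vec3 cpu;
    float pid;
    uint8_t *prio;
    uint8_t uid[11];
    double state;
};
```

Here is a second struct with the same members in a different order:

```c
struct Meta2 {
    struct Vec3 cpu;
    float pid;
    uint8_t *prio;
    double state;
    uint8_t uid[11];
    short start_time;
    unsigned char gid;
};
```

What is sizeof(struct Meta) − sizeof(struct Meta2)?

Vec3: 0..4  score  (4B, 4-aligned); 4..8  -- padding (4B); 8..16  y  (8B, 8-aligned); 16..17  x  (1B, 1-aligned); 17..18  -- padding (1B); 18..20  z  (2B, 2-aligned); 20..24  -- tail padding (4B); sizeof = 24, alignof = 8
0..1  gid  (1B, 1-aligned)
1..2  -- padding (1B)
2..4  start_time  (2B, 2-aligned)
4..8  -- padding (4B)
8..32  cpu  (24B, 8-aligned)
32..36  pid  (4B, 4-aligned)
36..40  prio  (4B, 4-aligned)
40..51  uid  (11B, 1-aligned)
51..56  -- padding (5B)
56..64  state  (8B, 8-aligned)
sizeof = 64, alignof = 8
— Meta2 —
0..24  cpu  (24B, 8-aligned)
24..28  pid  (4B, 4-aligned)
28..32  prio  (4B, 4-aligned)
32..40  state  (8B, 8-aligned)
40..51  uid  (11B, 1-aligned)
51..52  -- padding (1B)
52..54  start_time  (2B, 2-aligned)
54..55  gid  (1B, 1-aligned)
55..56  -- tail padding (1B)
sizeof = 56, alignof = 8
64 − 56 = 8

8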